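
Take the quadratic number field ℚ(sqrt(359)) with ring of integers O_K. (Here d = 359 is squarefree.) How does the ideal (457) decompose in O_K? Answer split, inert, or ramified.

splits completely

Since 359 ≢ 1 mod 4, the ring of integers is ℤ[√359] with discriminant 4·359 = 1436.
457 ∤ 1436, so 457 is unramified.
(359/457) = 359^228 mod 457 = 1, giving Legendre symbol 1.
(359/457) = 1, so 457 splits.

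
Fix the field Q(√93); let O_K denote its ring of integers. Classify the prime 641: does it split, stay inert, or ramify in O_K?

Since 93 ≡ 1 mod 4, the ring of integers is ℤ[(1+√93)/2] with discriminant 93.
disc(K) = 93 is not divisible by 641; 641 is unramified.
Compute (93/641) via Euler: 93^((641-1)/2) mod 641 = 1, so (93/641) = 1.
d is a quadratic residue mod p, hence 641 splits in O_K.

splits completely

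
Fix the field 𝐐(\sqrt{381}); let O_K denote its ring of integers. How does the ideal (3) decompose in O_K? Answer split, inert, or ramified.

ramified — (3) = 𝔭²

d = 381 ≡ 1 (mod 4), so O_K = ℤ[(1+√381)/2] and disc(K) = d = 381.
Ramification test: 3 | 381. The prime 3 ramifies in K.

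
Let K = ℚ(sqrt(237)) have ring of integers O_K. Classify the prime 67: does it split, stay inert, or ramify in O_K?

split — (67) = 𝔭₁𝔭₂ with 𝔭₁ ≠ 𝔭₂

237 mod 4 = 1, hence disc K = 237 and O_K = ℤ[(1+√237)/2].
Since gcd(67, 237) = 1 the prime 67 does not ramify.
Euler's criterion: 237^33 mod 67 = 1. Thus (237|67) = 1.
(237/67) = 1, so 67 splits.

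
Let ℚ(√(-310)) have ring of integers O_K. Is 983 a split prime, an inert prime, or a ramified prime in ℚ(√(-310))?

Since -310 ≢ 1 mod 4, the ring of integers is ℤ[√-310] with discriminant 4·(-310) = -1240.
disc(K) = -1240 is not divisible by 983; 983 is unramified.
Legendre symbol by Euler's criterion: (-310/983) ≡ (-310)^491 ≡ 1 (mod 983), i.e. (-310/983) = 1.
d is a quadratic residue mod p, hence 983 splits in O_K.

split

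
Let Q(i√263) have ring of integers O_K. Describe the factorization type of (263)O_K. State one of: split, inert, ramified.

ramifies in O_K

Since -263 ≡ 1 mod 4, the ring of integers is ℤ[(1+√-263)/2] with discriminant -263.
disc(K) = -263 = 263·(-1), so p = 263 is ramified.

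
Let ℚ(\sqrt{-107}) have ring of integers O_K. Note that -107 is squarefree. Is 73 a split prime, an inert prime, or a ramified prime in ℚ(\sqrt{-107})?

Since -107 ≡ 1 mod 4, the ring of integers is ℤ[(1+√-107)/2] with discriminant -107.
disc(K) = -107 is not divisible by 73; 73 is unramified.
Compute (-107/73) via Euler: 39^((73-1)/2) mod 73 = 72, so (-107/73) = -1.
d is a non-residue mod p, hence 73 remains inert in O_K.

73 remains inert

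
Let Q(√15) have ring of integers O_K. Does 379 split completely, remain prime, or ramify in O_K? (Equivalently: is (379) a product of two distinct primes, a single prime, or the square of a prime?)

15 mod 4 = 3, hence disc K = 4·15 = 60 and O_K = ℤ[√15].
Since gcd(379, 60) = 1 the prime 379 does not ramify.
(15/379) = 15^189 mod 379 = 378, giving Legendre symbol -1.
Legendre symbol -1 ⇒ 379 is inert.

p is inert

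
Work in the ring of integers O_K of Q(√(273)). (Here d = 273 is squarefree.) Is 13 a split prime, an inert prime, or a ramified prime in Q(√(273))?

d = 273 ≡ 1 (mod 4), so O_K = ℤ[(1+√273)/2] and disc(K) = d = 273.
Ramification test: 13 | 273. The prime 13 ramifies in K.

13 is ramified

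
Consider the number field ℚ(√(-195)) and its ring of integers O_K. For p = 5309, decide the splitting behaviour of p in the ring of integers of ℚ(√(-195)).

splits completely

Since -195 ≡ 1 mod 4, the ring of integers is ℤ[(1+√-195)/2] with discriminant -195.
disc(K) = -195 is not divisible by 5309; 5309 is unramified.
Euler's criterion: (-195)^2654 mod 5309 = 1. Thus (-195|5309) = 1.
(-195/5309) = 1, so 5309 splits.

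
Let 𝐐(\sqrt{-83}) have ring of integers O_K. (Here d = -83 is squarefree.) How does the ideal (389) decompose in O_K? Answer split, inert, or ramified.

p is inert

Since -83 ≡ 1 mod 4, the ring of integers is ℤ[(1+√-83)/2] with discriminant -83.
disc(K) = -83 is not divisible by 389; 389 is unramified.
Compute (-83/389) via Euler: 306^((389-1)/2) mod 389 = 388, so (-83/389) = -1.
d is a non-residue mod p, hence 389 remains inert in O_K.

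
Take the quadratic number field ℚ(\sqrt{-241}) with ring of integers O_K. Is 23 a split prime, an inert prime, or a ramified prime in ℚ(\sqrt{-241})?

Since -241 ≢ 1 mod 4, the ring of integers is ℤ[√-241] with discriminant 4·(-241) = -964.
23 ∤ -964, so 23 is unramified.
(-241/23) = 12^11 mod 23 = 1, giving Legendre symbol 1.
Legendre symbol 1 ⇒ 23 is split.

23 splits in O_K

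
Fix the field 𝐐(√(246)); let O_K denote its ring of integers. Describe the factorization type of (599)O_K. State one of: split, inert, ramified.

599 splits in O_K

Since 246 ≢ 1 mod 4, the ring of integers is ℤ[√246] with discriminant 4·246 = 984.
Since gcd(599, 984) = 1 the prime 599 does not ramify.
(246/599) = 246^299 mod 599 = 1, giving Legendre symbol 1.
Legendre symbol 1 ⇒ 599 is split.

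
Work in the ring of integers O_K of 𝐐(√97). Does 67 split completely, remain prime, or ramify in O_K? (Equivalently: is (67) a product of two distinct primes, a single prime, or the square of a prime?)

Since 97 ≡ 1 mod 4, the ring of integers is ℤ[(1+√97)/2] with discriminant 97.
67 ∤ 97, so 67 is unramified.
(97/67) = 30^33 mod 67 = 66, giving Legendre symbol -1.
Legendre symbol -1 ⇒ 67 is inert.

inert — (67) stays prime in O_K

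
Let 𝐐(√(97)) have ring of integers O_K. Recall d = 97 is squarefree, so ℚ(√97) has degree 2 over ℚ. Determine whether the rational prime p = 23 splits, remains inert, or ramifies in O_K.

p is inert

Since 97 ≡ 1 mod 4, the ring of integers is ℤ[(1+√97)/2] with discriminant 97.
Since gcd(23, 97) = 1 the prime 23 does not ramify.
(97/23) = 5^11 mod 23 = 22, giving Legendre symbol -1.
(97/23) = -1, so 23 is inert.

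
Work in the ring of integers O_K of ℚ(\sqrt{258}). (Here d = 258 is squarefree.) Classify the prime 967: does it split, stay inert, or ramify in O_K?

Since 258 ≢ 1 mod 4, the ring of integers is ℤ[√258] with discriminant 4·258 = 1032.
967 ∤ 1032, so 967 is unramified.
Legendre symbol by Euler's criterion: (258/967) ≡ 258^483 ≡ 1 (mod 967), i.e. (258/967) = 1.
(258/967) = 1, so 967 splits.

p splits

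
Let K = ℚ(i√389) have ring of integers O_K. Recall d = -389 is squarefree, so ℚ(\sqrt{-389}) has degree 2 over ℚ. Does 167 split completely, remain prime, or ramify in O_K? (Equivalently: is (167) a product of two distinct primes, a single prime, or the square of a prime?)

d = -389 ≡ 3 (mod 4), so O_K = ℤ[√-389] and disc(K) = 4d = -1556.
167 ∤ -1556, so 167 is unramified.
Euler's criterion: (-389)^83 mod 167 = 1. Thus (-389|167) = 1.
Legendre symbol 1 ⇒ 167 is split.

split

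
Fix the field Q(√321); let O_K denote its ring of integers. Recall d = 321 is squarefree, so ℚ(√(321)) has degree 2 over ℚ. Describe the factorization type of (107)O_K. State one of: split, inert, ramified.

ramified — (107) = 𝔭²

Since 321 ≡ 1 mod 4, the ring of integers is ℤ[(1+√321)/2] with discriminant 321.
disc(K) = 321 = 107·3, so p = 107 is ramified.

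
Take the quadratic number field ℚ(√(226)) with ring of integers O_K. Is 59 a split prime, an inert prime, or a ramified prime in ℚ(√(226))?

Since 226 ≢ 1 mod 4, the ring of integers is ℤ[√226] with discriminant 4·226 = 904.
Since gcd(59, 904) = 1 the prime 59 does not ramify.
Legendre symbol by Euler's criterion: (226/59) ≡ 226^29 ≡ 1 (mod 59), i.e. (226/59) = 1.
(226/59) = 1, so 59 splits.

59 splits in O_K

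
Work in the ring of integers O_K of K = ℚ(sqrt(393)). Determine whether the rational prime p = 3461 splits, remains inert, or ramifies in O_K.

Since 393 ≡ 1 mod 4, the ring of integers is ℤ[(1+√393)/2] with discriminant 393.
Since gcd(3461, 393) = 1 the prime 3461 does not ramify.
Euler's criterion: 393^1730 mod 3461 = 3460. Thus (393|3461) = -1.
d is a non-residue mod p, hence 3461 remains inert in O_K.

inert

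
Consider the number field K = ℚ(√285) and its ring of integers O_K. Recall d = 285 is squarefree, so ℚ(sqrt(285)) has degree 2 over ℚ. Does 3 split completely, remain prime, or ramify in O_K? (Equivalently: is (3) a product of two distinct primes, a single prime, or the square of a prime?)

285 mod 4 = 1, hence disc K = 285 and O_K = ℤ[(1+√285)/2].
3 divides disc(K) = 285, so 3 ramifies.

p ramifies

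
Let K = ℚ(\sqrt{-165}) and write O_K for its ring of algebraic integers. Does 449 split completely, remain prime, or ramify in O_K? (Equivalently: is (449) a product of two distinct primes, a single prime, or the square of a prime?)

remains prime (inert)

-165 mod 4 = 3, hence disc K = 4·(-165) = -660 and O_K = ℤ[√-165].
449 ∤ -660, so 449 is unramified.
Legendre symbol by Euler's criterion: (-165/449) ≡ (-165)^224 ≡ 448 (mod 449), i.e. (-165/449) = -1.
(-165/449) = -1, so 449 is inert.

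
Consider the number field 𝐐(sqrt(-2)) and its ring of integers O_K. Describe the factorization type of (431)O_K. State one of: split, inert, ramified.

p is inert

d = -2 ≡ 2 (mod 4), so O_K = ℤ[√-2] and disc(K) = 4d = -8.
431 ∤ -8, so 431 is unramified.
Legendre symbol by Euler's criterion: (-2/431) ≡ (-2)^215 ≡ 430 (mod 431), i.e. (-2/431) = -1.
d is a non-residue mod p, hence 431 remains inert in O_K.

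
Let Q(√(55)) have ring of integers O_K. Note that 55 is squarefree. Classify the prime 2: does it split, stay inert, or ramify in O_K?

2 is ramified

d = 55 ≡ 3 (mod 4), so O_K = ℤ[√55] and disc(K) = 4d = 220.
disc(K) = 220 = 2·110, so p = 2 is ramified.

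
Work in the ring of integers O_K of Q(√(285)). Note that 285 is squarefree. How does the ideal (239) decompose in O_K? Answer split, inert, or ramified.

Since 285 ≡ 1 mod 4, the ring of integers is ℤ[(1+√285)/2] with discriminant 285.
disc(K) = 285 is not divisible by 239; 239 is unramified.
Legendre symbol by Euler's criterion: (285/239) ≡ 285^119 ≡ 238 (mod 239), i.e. (285/239) = -1.
d is a non-residue mod p, hence 239 remains inert in O_K.

p is inert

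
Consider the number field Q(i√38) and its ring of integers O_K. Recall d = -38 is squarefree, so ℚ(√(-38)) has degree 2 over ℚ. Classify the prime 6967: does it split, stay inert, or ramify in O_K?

Since -38 ≢ 1 mod 4, the ring of integers is ℤ[√-38] with discriminant 4·(-38) = -152.
disc(K) = -152 is not divisible by 6967; 6967 is unramified.
(-38/6967) = 6929^3483 mod 6967 = 6966, giving Legendre symbol -1.
d is a non-residue mod p, hence 6967 remains inert in O_K.

p is inert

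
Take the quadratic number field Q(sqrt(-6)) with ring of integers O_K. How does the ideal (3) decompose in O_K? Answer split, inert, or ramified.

ramified

d = -6 ≡ 2 (mod 4), so O_K = ℤ[√-6] and disc(K) = 4d = -24.
disc(K) = -24 = 3·(-8), so p = 3 is ramified.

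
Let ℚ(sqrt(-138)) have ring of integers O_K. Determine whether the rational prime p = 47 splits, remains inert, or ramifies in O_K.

splits completely

Since -138 ≢ 1 mod 4, the ring of integers is ℤ[√-138] with discriminant 4·(-138) = -552.
Since gcd(47, -552) = 1 the prime 47 does not ramify.
Compute (-138/47) via Euler: 3^((47-1)/2) mod 47 = 1, so (-138/47) = 1.
d is a quadratic residue mod p, hence 47 splits in O_K.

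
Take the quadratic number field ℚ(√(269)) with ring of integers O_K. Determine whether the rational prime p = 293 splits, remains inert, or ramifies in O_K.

splits completely

Since 269 ≡ 1 mod 4, the ring of integers is ℤ[(1+√269)/2] with discriminant 269.
293 ∤ 269, so 293 is unramified.
Legendre symbol by Euler's criterion: (269/293) ≡ 269^146 ≡ 1 (mod 293), i.e. (269/293) = 1.
d is a quadratic residue mod p, hence 293 splits in O_K.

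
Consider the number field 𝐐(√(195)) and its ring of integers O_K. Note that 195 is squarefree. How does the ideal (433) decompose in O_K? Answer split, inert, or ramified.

remains prime (inert)

d = 195 ≡ 3 (mod 4), so O_K = ℤ[√195] and disc(K) = 4d = 780.
disc(K) = 780 is not divisible by 433; 433 is unramified.
Euler's criterion: 195^216 mod 433 = 432. Thus (195|433) = -1.
(195/433) = -1, so 433 is inert.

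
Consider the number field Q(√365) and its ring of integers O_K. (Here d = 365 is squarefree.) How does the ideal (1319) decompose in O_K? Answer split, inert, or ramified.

p is inert

Since 365 ≡ 1 mod 4, the ring of integers is ℤ[(1+√365)/2] with discriminant 365.
disc(K) = 365 is not divisible by 1319; 1319 is unramified.
(365/1319) = 365^659 mod 1319 = 1318, giving Legendre symbol -1.
d is a non-residue mod p, hence 1319 remains inert in O_K.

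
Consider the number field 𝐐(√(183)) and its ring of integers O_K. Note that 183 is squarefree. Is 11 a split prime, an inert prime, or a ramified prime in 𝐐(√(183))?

11 remains inert

183 mod 4 = 3, hence disc K = 4·183 = 732 and O_K = ℤ[√183].
disc(K) = 732 is not divisible by 11; 11 is unramified.
Euler's criterion: 183^5 mod 11 = 10. Thus (183|11) = -1.
(183/11) = -1, so 11 is inert.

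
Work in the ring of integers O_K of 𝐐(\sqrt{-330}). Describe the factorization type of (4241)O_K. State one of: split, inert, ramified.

split — (4241) = 𝔭₁𝔭₂ with 𝔭₁ ≠ 𝔭₂

Since -330 ≢ 1 mod 4, the ring of integers is ℤ[√-330] with discriminant 4·(-330) = -1320.
4241 ∤ -1320, so 4241 is unramified.
Legendre symbol by Euler's criterion: (-330/4241) ≡ (-330)^2120 ≡ 1 (mod 4241), i.e. (-330/4241) = 1.
(-330/4241) = 1, so 4241 splits.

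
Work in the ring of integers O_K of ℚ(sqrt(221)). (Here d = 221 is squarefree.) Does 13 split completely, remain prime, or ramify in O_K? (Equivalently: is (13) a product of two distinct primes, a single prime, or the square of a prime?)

13 is ramified

d = 221 ≡ 1 (mod 4), so O_K = ℤ[(1+√221)/2] and disc(K) = d = 221.
disc(K) = 221 = 13·17, so p = 13 is ramified.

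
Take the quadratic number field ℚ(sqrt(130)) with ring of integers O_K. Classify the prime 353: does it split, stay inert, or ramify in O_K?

130 mod 4 = 2, hence disc K = 4·130 = 520 and O_K = ℤ[√130].
353 ∤ 520, so 353 is unramified.
Compute (130/353) via Euler: 130^((353-1)/2) mod 353 = 1, so (130/353) = 1.
Legendre symbol 1 ⇒ 353 is split.

splits completely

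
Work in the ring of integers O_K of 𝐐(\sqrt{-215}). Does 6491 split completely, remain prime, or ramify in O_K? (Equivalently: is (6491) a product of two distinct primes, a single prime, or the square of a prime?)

Since -215 ≡ 1 mod 4, the ring of integers is ℤ[(1+√-215)/2] with discriminant -215.
disc(K) = -215 is not divisible by 6491; 6491 is unramified.
(-215/6491) = 6276^3245 mod 6491 = 1, giving Legendre symbol 1.
d is a quadratic residue mod p, hence 6491 splits in O_K.

split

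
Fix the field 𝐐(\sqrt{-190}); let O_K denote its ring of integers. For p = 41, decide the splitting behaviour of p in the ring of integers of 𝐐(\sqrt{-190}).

-190 mod 4 = 2, hence disc K = 4·(-190) = -760 and O_K = ℤ[√-190].
Since gcd(41, -760) = 1 the prime 41 does not ramify.
(-190/41) = 15^20 mod 41 = 40, giving Legendre symbol -1.
d is a non-residue mod p, hence 41 remains inert in O_K.

inert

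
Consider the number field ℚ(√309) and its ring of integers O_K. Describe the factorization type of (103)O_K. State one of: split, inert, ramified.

103 is ramified

d = 309 ≡ 1 (mod 4), so O_K = ℤ[(1+√309)/2] and disc(K) = d = 309.
103 divides disc(K) = 309, so 103 ramifies.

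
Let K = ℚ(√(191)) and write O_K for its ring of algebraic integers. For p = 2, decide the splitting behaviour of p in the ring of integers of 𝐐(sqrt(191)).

2 is ramified

Since 191 ≢ 1 mod 4, the ring of integers is ℤ[√191] with discriminant 4·191 = 764.
Ramification test: 2 | 764. The prime 2 ramifies in K.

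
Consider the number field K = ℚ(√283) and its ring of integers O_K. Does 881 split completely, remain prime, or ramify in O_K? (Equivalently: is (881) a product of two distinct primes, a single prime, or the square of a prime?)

inert — (881) stays prime in O_K

Since 283 ≢ 1 mod 4, the ring of integers is ℤ[√283] with discriminant 4·283 = 1132.
disc(K) = 1132 is not divisible by 881; 881 is unramified.
Euler's criterion: 283^440 mod 881 = 880. Thus (283|881) = -1.
Legendre symbol -1 ⇒ 881 is inert.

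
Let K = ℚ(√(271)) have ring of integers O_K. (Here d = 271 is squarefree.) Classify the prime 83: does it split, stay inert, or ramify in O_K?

inert

d = 271 ≡ 3 (mod 4), so O_K = ℤ[√271] and disc(K) = 4d = 1084.
Since gcd(83, 1084) = 1 the prime 83 does not ramify.
Legendre symbol by Euler's criterion: (271/83) ≡ 271^41 ≡ 82 (mod 83), i.e. (271/83) = -1.
d is a non-residue mod p, hence 83 remains inert in O_K.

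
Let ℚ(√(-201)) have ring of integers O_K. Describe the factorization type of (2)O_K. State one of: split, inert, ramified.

ramified — (2) = 𝔭²

d = -201 ≡ 3 (mod 4), so O_K = ℤ[√-201] and disc(K) = 4d = -804.
2 divides disc(K) = -804, so 2 ramifies.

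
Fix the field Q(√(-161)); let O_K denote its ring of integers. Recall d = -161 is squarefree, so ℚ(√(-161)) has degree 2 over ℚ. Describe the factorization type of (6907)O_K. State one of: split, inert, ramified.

d = -161 ≡ 3 (mod 4), so O_K = ℤ[√-161] and disc(K) = 4d = -644.
disc(K) = -644 is not divisible by 6907; 6907 is unramified.
Euler's criterion: (-161)^3453 mod 6907 = 6906. Thus (-161|6907) = -1.
(-161/6907) = -1, so 6907 is inert.

inert — (6907) stays prime in O_K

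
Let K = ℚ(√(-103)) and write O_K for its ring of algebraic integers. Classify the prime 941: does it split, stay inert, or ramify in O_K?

-103 mod 4 = 1, hence disc K = -103 and O_K = ℤ[(1+√-103)/2].
941 ∤ -103, so 941 is unramified.
Compute (-103/941) via Euler: 838^((941-1)/2) mod 941 = 1, so (-103/941) = 1.
(-103/941) = 1, so 941 splits.

split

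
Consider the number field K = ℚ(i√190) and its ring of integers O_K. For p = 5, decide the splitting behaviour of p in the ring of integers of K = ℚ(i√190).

ramified — (5) = 𝔭²

Since -190 ≢ 1 mod 4, the ring of integers is ℤ[√-190] with discriminant 4·(-190) = -760.
5 divides disc(K) = -760, so 5 ramifies.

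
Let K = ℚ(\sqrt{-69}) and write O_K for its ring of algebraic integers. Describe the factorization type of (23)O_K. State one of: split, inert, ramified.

d = -69 ≡ 3 (mod 4), so O_K = ℤ[√-69] and disc(K) = 4d = -276.
disc(K) = -276 = 23·(-12), so p = 23 is ramified.

ramified — (23) = 𝔭²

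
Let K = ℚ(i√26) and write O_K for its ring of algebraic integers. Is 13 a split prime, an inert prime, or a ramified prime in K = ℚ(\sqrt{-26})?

ramified — (13) = 𝔭²

d = -26 ≡ 2 (mod 4), so O_K = ℤ[√-26] and disc(K) = 4d = -104.
Ramification test: 13 | -104. The prime 13 ramifies in K.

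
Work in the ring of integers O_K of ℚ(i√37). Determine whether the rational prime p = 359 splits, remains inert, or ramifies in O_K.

Since -37 ≢ 1 mod 4, the ring of integers is ℤ[√-37] with discriminant 4·(-37) = -148.
359 ∤ -148, so 359 is unramified.
(-37/359) = 322^179 mod 359 = 358, giving Legendre symbol -1.
(-37/359) = -1, so 359 is inert.

359 remains inert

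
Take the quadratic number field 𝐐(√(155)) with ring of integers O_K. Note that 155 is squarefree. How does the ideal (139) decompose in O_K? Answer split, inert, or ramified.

p splits

d = 155 ≡ 3 (mod 4), so O_K = ℤ[√155] and disc(K) = 4d = 620.
Since gcd(139, 620) = 1 the prime 139 does not ramify.
(155/139) = 16^69 mod 139 = 1, giving Legendre symbol 1.
Legendre symbol 1 ⇒ 139 is split.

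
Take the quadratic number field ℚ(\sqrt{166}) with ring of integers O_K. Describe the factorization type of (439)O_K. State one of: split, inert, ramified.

166 mod 4 = 2, hence disc K = 4·166 = 664 and O_K = ℤ[√166].
439 ∤ 664, so 439 is unramified.
Legendre symbol by Euler's criterion: (166/439) ≡ 166^219 ≡ 1 (mod 439), i.e. (166/439) = 1.
Legendre symbol 1 ⇒ 439 is split.

split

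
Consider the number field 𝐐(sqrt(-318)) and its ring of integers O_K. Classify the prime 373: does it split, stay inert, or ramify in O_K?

split

Since -318 ≢ 1 mod 4, the ring of integers is ℤ[√-318] with discriminant 4·(-318) = -1272.
373 ∤ -1272, so 373 is unramified.
Legendre symbol by Euler's criterion: (-318/373) ≡ (-318)^186 ≡ 1 (mod 373), i.e. (-318/373) = 1.
Legendre symbol 1 ⇒ 373 is split.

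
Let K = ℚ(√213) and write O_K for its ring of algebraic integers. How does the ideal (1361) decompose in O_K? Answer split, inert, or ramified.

213 mod 4 = 1, hence disc K = 213 and O_K = ℤ[(1+√213)/2].
1361 ∤ 213, so 1361 is unramified.
Legendre symbol by Euler's criterion: (213/1361) ≡ 213^680 ≡ 1360 (mod 1361), i.e. (213/1361) = -1.
d is a non-residue mod p, hence 1361 remains inert in O_K.

p is inert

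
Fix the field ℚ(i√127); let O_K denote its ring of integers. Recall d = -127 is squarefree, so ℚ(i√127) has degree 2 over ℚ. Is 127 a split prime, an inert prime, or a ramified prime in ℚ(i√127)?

Since -127 ≡ 1 mod 4, the ring of integers is ℤ[(1+√-127)/2] with discriminant -127.
127 divides disc(K) = -127, so 127 ramifies.

p ramifies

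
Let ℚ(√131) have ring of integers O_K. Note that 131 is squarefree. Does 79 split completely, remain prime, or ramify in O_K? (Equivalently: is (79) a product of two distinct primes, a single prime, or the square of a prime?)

splits completely

Since 131 ≢ 1 mod 4, the ring of integers is ℤ[√131] with discriminant 4·131 = 524.
disc(K) = 524 is not divisible by 79; 79 is unramified.
Legendre symbol by Euler's criterion: (131/79) ≡ 131^39 ≡ 1 (mod 79), i.e. (131/79) = 1.
Legendre symbol 1 ⇒ 79 is split.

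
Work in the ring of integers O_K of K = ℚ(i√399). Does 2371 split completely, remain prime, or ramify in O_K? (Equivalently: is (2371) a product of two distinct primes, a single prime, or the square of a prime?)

Since -399 ≡ 1 mod 4, the ring of integers is ℤ[(1+√-399)/2] with discriminant -399.
disc(K) = -399 is not divisible by 2371; 2371 is unramified.
Legendre symbol by Euler's criterion: (-399/2371) ≡ (-399)^1185 ≡ 1 (mod 2371), i.e. (-399/2371) = 1.
(-399/2371) = 1, so 2371 splits.

p splits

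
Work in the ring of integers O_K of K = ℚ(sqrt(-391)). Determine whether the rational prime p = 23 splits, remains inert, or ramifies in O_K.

-391 mod 4 = 1, hence disc K = -391 and O_K = ℤ[(1+√-391)/2].
Ramification test: 23 | -391. The prime 23 ramifies in K.

ramifies in O_K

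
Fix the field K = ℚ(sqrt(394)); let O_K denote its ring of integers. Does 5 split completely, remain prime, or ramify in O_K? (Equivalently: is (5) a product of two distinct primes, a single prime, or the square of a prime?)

Since 394 ≢ 1 mod 4, the ring of integers is ℤ[√394] with discriminant 4·394 = 1576.
5 ∤ 1576, so 5 is unramified.
Euler's criterion: 394^2 mod 5 = 1. Thus (394|5) = 1.
Legendre symbol 1 ⇒ 5 is split.

5 splits in O_K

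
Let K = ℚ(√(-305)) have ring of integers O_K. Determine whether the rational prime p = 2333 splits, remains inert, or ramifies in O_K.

inert — (2333) stays prime in O_K

-305 mod 4 = 3, hence disc K = 4·(-305) = -1220 and O_K = ℤ[√-305].
disc(K) = -1220 is not divisible by 2333; 2333 is unramified.
Compute (-305/2333) via Euler: 2028^((2333-1)/2) mod 2333 = 2332, so (-305/2333) = -1.
(-305/2333) = -1, so 2333 is inert.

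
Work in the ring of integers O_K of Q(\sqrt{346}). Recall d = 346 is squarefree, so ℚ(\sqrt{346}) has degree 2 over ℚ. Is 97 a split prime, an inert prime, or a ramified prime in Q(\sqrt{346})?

Since 346 ≢ 1 mod 4, the ring of integers is ℤ[√346] with discriminant 4·346 = 1384.
Since gcd(97, 1384) = 1 the prime 97 does not ramify.
Compute (346/97) via Euler: 55^((97-1)/2) mod 97 = 96, so (346/97) = -1.
Legendre symbol -1 ⇒ 97 is inert.

remains prime (inert)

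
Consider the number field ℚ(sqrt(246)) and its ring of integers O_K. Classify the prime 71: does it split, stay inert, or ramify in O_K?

inert

Since 246 ≢ 1 mod 4, the ring of integers is ℤ[√246] with discriminant 4·246 = 984.
disc(K) = 984 is not divisible by 71; 71 is unramified.
Compute (246/71) via Euler: 33^((71-1)/2) mod 71 = 70, so (246/71) = -1.
Legendre symbol -1 ⇒ 71 is inert.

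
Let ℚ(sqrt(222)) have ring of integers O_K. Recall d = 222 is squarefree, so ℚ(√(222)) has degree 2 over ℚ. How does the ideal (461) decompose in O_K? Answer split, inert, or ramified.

p is inert

Since 222 ≢ 1 mod 4, the ring of integers is ℤ[√222] with discriminant 4·222 = 888.
461 ∤ 888, so 461 is unramified.
Compute (222/461) via Euler: 222^((461-1)/2) mod 461 = 460, so (222/461) = -1.
Legendre symbol -1 ⇒ 461 is inert.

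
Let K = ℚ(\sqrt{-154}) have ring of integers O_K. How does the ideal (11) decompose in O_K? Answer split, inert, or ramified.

ramifies in O_K

d = -154 ≡ 2 (mod 4), so O_K = ℤ[√-154] and disc(K) = 4d = -616.
disc(K) = -616 = 11·(-56), so p = 11 is ramified.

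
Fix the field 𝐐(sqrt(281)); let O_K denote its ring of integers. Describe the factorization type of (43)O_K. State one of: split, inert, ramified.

split

Since 281 ≡ 1 mod 4, the ring of integers is ℤ[(1+√281)/2] with discriminant 281.
disc(K) = 281 is not divisible by 43; 43 is unramified.
Legendre symbol by Euler's criterion: (281/43) ≡ 281^21 ≡ 1 (mod 43), i.e. (281/43) = 1.
Legendre symbol 1 ⇒ 43 is split.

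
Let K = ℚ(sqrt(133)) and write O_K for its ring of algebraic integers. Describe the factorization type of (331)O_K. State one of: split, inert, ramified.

remains prime (inert)

d = 133 ≡ 1 (mod 4), so O_K = ℤ[(1+√133)/2] and disc(K) = d = 133.
Since gcd(331, 133) = 1 the prime 331 does not ramify.
Euler's criterion: 133^165 mod 331 = 330. Thus (133|331) = -1.
d is a non-residue mod p, hence 331 remains inert in O_K.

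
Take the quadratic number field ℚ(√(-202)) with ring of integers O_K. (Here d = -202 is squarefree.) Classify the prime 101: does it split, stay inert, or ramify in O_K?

Since -202 ≢ 1 mod 4, the ring of integers is ℤ[√-202] with discriminant 4·(-202) = -808.
Ramification test: 101 | -808. The prime 101 ramifies in K.

101 is ramified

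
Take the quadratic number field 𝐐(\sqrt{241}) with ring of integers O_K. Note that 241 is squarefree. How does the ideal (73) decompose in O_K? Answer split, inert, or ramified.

inert

Since 241 ≡ 1 mod 4, the ring of integers is ℤ[(1+√241)/2] with discriminant 241.
disc(K) = 241 is not divisible by 73; 73 is unramified.
(241/73) = 22^36 mod 73 = 72, giving Legendre symbol -1.
(241/73) = -1, so 73 is inert.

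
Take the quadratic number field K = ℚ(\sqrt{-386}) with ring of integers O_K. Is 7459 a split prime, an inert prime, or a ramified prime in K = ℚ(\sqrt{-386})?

inert — (7459) stays prime in O_K

-386 mod 4 = 2, hence disc K = 4·(-386) = -1544 and O_K = ℤ[√-386].
disc(K) = -1544 is not divisible by 7459; 7459 is unramified.
Compute (-386/7459) via Euler: 7073^((7459-1)/2) mod 7459 = 7458, so (-386/7459) = -1.
Legendre symbol -1 ⇒ 7459 is inert.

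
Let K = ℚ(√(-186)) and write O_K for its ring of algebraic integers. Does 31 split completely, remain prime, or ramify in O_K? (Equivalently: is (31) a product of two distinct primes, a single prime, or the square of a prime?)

ramified — (31) = 𝔭²

-186 mod 4 = 2, hence disc K = 4·(-186) = -744 and O_K = ℤ[√-186].
31 divides disc(K) = -744, so 31 ramifies.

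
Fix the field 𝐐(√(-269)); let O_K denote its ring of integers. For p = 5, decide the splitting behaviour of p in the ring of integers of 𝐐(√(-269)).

splits completely

Since -269 ≢ 1 mod 4, the ring of integers is ℤ[√-269] with discriminant 4·(-269) = -1076.
Since gcd(5, -1076) = 1 the prime 5 does not ramify.
Legendre symbol by Euler's criterion: (-269/5) ≡ (-269)^2 ≡ 1 (mod 5), i.e. (-269/5) = 1.
Legendre symbol 1 ⇒ 5 is split.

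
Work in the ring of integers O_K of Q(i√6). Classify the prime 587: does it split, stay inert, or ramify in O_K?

587 splits in O_K

d = -6 ≡ 2 (mod 4), so O_K = ℤ[√-6] and disc(K) = 4d = -24.
Since gcd(587, -24) = 1 the prime 587 does not ramify.
Euler's criterion: (-6)^293 mod 587 = 1. Thus (-6|587) = 1.
Legendre symbol 1 ⇒ 587 is split.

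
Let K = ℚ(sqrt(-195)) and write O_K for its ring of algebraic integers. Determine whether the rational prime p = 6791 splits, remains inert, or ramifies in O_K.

split

Since -195 ≡ 1 mod 4, the ring of integers is ℤ[(1+√-195)/2] with discriminant -195.
disc(K) = -195 is not divisible by 6791; 6791 is unramified.
Legendre symbol by Euler's criterion: (-195/6791) ≡ (-195)^3395 ≡ 1 (mod 6791), i.e. (-195/6791) = 1.
Legendre symbol 1 ⇒ 6791 is split.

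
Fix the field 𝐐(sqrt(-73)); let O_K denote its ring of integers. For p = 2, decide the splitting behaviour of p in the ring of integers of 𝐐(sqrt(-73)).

2 is ramified

-73 mod 4 = 3, hence disc K = 4·(-73) = -292 and O_K = ℤ[√-73].
2 divides disc(K) = -292, so 2 ramifies.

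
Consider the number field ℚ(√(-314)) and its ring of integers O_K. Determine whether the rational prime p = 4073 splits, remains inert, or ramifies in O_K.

Since -314 ≢ 1 mod 4, the ring of integers is ℤ[√-314] with discriminant 4·(-314) = -1256.
disc(K) = -1256 is not divisible by 4073; 4073 is unramified.
(-314/4073) = 3759^2036 mod 4073 = 1, giving Legendre symbol 1.
Legendre symbol 1 ⇒ 4073 is split.

splits completely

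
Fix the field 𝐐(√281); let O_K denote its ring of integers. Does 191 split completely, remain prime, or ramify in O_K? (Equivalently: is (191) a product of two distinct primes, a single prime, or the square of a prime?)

d = 281 ≡ 1 (mod 4), so O_K = ℤ[(1+√281)/2] and disc(K) = d = 281.
Since gcd(191, 281) = 1 the prime 191 does not ramify.
Compute (281/191) via Euler: 90^((191-1)/2) mod 191 = 1, so (281/191) = 1.
d is a quadratic residue mod p, hence 191 splits in O_K.

split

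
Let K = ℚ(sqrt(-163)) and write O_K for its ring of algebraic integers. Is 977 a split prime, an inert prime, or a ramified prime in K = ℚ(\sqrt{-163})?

-163 mod 4 = 1, hence disc K = -163 and O_K = ℤ[(1+√-163)/2].
disc(K) = -163 is not divisible by 977; 977 is unramified.
(-163/977) = 814^488 mod 977 = 976, giving Legendre symbol -1.
d is a non-residue mod p, hence 977 remains inert in O_K.

977 remains inert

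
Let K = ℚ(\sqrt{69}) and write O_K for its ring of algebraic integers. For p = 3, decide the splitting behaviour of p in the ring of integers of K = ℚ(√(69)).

3 is ramified

d = 69 ≡ 1 (mod 4), so O_K = ℤ[(1+√69)/2] and disc(K) = d = 69.
Ramification test: 3 | 69. The prime 3 ramifies in K.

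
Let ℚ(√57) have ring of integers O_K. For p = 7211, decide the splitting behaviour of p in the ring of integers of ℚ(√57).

split — (7211) = 𝔭₁𝔭₂ with 𝔭₁ ≠ 𝔭₂

Since 57 ≡ 1 mod 4, the ring of integers is ℤ[(1+√57)/2] with discriminant 57.
disc(K) = 57 is not divisible by 7211; 7211 is unramified.
(57/7211) = 57^3605 mod 7211 = 1, giving Legendre symbol 1.
Legendre symbol 1 ⇒ 7211 is split.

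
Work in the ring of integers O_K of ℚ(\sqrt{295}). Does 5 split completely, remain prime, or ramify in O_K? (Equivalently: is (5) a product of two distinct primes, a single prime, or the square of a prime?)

d = 295 ≡ 3 (mod 4), so O_K = ℤ[√295] and disc(K) = 4d = 1180.
Ramification test: 5 | 1180. The prime 5 ramifies in K.

5 is ramified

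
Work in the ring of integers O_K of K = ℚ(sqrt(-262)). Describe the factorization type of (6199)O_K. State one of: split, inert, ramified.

Since -262 ≢ 1 mod 4, the ring of integers is ℤ[√-262] with discriminant 4·(-262) = -1048.
disc(K) = -1048 is not divisible by 6199; 6199 is unramified.
(-262/6199) = 5937^3099 mod 6199 = 6198, giving Legendre symbol -1.
d is a non-residue mod p, hence 6199 remains inert in O_K.

inert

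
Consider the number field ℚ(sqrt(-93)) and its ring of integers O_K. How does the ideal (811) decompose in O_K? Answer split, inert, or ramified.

-93 mod 4 = 3, hence disc K = 4·(-93) = -372 and O_K = ℤ[√-93].
disc(K) = -372 is not divisible by 811; 811 is unramified.
(-93/811) = 718^405 mod 811 = 810, giving Legendre symbol -1.
d is a non-residue mod p, hence 811 remains inert in O_K.

remains prime (inert)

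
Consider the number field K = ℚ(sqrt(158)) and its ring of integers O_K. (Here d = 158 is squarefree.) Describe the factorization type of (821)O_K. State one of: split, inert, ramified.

158 mod 4 = 2, hence disc K = 4·158 = 632 and O_K = ℤ[√158].
Since gcd(821, 632) = 1 the prime 821 does not ramify.
(158/821) = 158^410 mod 821 = 820, giving Legendre symbol -1.
(158/821) = -1, so 821 is inert.

inert — (821) stays prime in O_K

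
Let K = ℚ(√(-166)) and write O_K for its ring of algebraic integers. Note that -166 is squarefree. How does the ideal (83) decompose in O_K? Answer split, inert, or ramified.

Since -166 ≢ 1 mod 4, the ring of integers is ℤ[√-166] with discriminant 4·(-166) = -664.
83 divides disc(K) = -664, so 83 ramifies.

ramifies in O_K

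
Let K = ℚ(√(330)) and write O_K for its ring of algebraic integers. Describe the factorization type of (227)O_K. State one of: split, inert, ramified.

split — (227) = 𝔭₁𝔭₂ with 𝔭₁ ≠ 𝔭₂

d = 330 ≡ 2 (mod 4), so O_K = ℤ[√330] and disc(K) = 4d = 1320.
Since gcd(227, 1320) = 1 the prime 227 does not ramify.
Compute (330/227) via Euler: 103^((227-1)/2) mod 227 = 1, so (330/227) = 1.
(330/227) = 1, so 227 splits.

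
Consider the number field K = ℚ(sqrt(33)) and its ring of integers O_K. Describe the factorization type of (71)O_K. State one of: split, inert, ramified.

inert

33 mod 4 = 1, hence disc K = 33 and O_K = ℤ[(1+√33)/2].
71 ∤ 33, so 71 is unramified.
Legendre symbol by Euler's criterion: (33/71) ≡ 33^35 ≡ 70 (mod 71), i.e. (33/71) = -1.
d is a non-residue mod p, hence 71 remains inert in O_K.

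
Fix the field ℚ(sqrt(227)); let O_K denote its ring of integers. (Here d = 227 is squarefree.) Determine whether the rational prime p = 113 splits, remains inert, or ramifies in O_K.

Since 227 ≢ 1 mod 4, the ring of integers is ℤ[√227] with discriminant 4·227 = 908.
113 ∤ 908, so 113 is unramified.
(227/113) = 1^56 mod 113 = 1, giving Legendre symbol 1.
(227/113) = 1, so 113 splits.

split — (113) = 𝔭₁𝔭₂ with 𝔭₁ ≠ 𝔭₂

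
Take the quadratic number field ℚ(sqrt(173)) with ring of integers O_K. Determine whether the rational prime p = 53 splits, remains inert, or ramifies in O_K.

inert

d = 173 ≡ 1 (mod 4), so O_K = ℤ[(1+√173)/2] and disc(K) = d = 173.
53 ∤ 173, so 53 is unramified.
(173/53) = 14^26 mod 53 = 52, giving Legendre symbol -1.
d is a non-residue mod p, hence 53 remains inert in O_K.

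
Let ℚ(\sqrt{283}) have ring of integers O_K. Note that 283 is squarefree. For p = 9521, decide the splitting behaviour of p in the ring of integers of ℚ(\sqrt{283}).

p is inert

Since 283 ≢ 1 mod 4, the ring of integers is ℤ[√283] with discriminant 4·283 = 1132.
9521 ∤ 1132, so 9521 is unramified.
Legendre symbol by Euler's criterion: (283/9521) ≡ 283^4760 ≡ 9520 (mod 9521), i.e. (283/9521) = -1.
(283/9521) = -1, so 9521 is inert.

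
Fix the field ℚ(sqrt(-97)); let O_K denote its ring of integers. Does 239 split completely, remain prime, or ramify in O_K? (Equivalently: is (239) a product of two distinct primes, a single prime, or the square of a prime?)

-97 mod 4 = 3, hence disc K = 4·(-97) = -388 and O_K = ℤ[√-97].
disc(K) = -388 is not divisible by 239; 239 is unramified.
Euler's criterion: (-97)^119 mod 239 = 1. Thus (-97|239) = 1.
Legendre symbol 1 ⇒ 239 is split.

split — (239) = 𝔭₁𝔭₂ with 𝔭₁ ≠ 𝔭₂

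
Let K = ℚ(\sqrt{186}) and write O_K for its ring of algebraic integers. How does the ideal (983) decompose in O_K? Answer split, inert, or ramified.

d = 186 ≡ 2 (mod 4), so O_K = ℤ[√186] and disc(K) = 4d = 744.
983 ∤ 744, so 983 is unramified.
Euler's criterion: 186^491 mod 983 = 1. Thus (186|983) = 1.
d is a quadratic residue mod p, hence 983 splits in O_K.

splits completely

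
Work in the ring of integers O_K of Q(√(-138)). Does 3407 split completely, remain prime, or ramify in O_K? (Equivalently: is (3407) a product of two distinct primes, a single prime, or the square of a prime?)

d = -138 ≡ 2 (mod 4), so O_K = ℤ[√-138] and disc(K) = 4d = -552.
Since gcd(3407, -552) = 1 the prime 3407 does not ramify.
Compute (-138/3407) via Euler: 3269^((3407-1)/2) mod 3407 = 1, so (-138/3407) = 1.
Legendre symbol 1 ⇒ 3407 is split.

3407 splits in O_K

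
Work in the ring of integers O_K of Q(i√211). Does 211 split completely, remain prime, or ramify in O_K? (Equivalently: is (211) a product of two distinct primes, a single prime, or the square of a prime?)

d = -211 ≡ 1 (mod 4), so O_K = ℤ[(1+√-211)/2] and disc(K) = d = -211.
211 divides disc(K) = -211, so 211 ramifies.

p ramifies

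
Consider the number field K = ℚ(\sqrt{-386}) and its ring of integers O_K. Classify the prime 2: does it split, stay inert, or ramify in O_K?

d = -386 ≡ 2 (mod 4), so O_K = ℤ[√-386] and disc(K) = 4d = -1544.
Ramification test: 2 | -1544. The prime 2 ramifies in K.

p ramifies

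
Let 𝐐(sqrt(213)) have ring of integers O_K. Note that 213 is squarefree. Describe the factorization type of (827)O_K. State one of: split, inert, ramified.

p splits

d = 213 ≡ 1 (mod 4), so O_K = ℤ[(1+√213)/2] and disc(K) = d = 213.
disc(K) = 213 is not divisible by 827; 827 is unramified.
Legendre symbol by Euler's criterion: (213/827) ≡ 213^413 ≡ 1 (mod 827), i.e. (213/827) = 1.
Legendre symbol 1 ⇒ 827 is split.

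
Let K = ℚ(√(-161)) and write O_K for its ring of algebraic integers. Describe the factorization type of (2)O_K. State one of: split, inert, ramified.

-161 mod 4 = 3, hence disc K = 4·(-161) = -644 and O_K = ℤ[√-161].
2 divides disc(K) = -644, so 2 ramifies.

ramified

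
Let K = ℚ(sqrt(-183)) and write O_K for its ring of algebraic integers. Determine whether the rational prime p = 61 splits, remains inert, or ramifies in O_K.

ramified — (61) = 𝔭²

d = -183 ≡ 1 (mod 4), so O_K = ℤ[(1+√-183)/2] and disc(K) = d = -183.
61 divides disc(K) = -183, so 61 ramifies.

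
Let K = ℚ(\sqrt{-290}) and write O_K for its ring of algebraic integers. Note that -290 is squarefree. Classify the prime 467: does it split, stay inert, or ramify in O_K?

d = -290 ≡ 2 (mod 4), so O_K = ℤ[√-290] and disc(K) = 4d = -1160.
Since gcd(467, -1160) = 1 the prime 467 does not ramify.
Compute (-290/467) via Euler: 177^((467-1)/2) mod 467 = 1, so (-290/467) = 1.
Legendre symbol 1 ⇒ 467 is split.

splits completely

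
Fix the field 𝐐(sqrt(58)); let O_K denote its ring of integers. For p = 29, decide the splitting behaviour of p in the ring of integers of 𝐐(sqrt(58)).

ramified

d = 58 ≡ 2 (mod 4), so O_K = ℤ[√58] and disc(K) = 4d = 232.
disc(K) = 232 = 29·8, so p = 29 is ramified.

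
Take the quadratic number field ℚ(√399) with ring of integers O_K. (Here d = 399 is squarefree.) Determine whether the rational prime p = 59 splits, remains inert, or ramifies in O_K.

splits completely

d = 399 ≡ 3 (mod 4), so O_K = ℤ[√399] and disc(K) = 4d = 1596.
Since gcd(59, 1596) = 1 the prime 59 does not ramify.
Euler's criterion: 399^29 mod 59 = 1. Thus (399|59) = 1.
(399/59) = 1, so 59 splits.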